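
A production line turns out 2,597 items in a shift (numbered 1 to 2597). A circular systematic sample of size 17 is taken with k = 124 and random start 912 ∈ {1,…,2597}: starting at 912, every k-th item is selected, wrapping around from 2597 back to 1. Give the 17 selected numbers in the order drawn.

Selection 1: 912
Selection 2: 912 + 124 = 1036
Selection 3: 1036 + 124 = 1160
Selection 4: 1160 + 124 = 1284
Selection 5: 1284 + 124 = 1408
Selection 6: 1408 + 124 = 1532
Selection 7: 1532 + 124 = 1656
Selection 8: 1656 + 124 = 1780
Selection 9: 1780 + 124 = 1904
Selection 10: 1904 + 124 = 2028
Selection 11: 2028 + 124 = 2152
Selection 12: 2152 + 124 = 2276
Selection 13: 2276 + 124 = 2400
Selection 14: 2400 + 124 = 2524
Selection 15: 2524 + 124 = 2648 → 2648 − 2597 = 51
Selection 16: 51 + 124 = 175
Selection 17: 175 + 124 = 299

912, 1036, 1160, 1284, 1408, 1532, 1656, 1780, 1904, 2028, 2152, 2276, 2400, 2524, 51, 175, 299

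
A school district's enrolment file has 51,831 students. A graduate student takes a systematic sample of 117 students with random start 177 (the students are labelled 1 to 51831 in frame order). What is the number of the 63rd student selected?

27643

k = 51831/117 = 443
63rd selection = r + (63−1)·k = 177 + 62×443 = 177 + 27466 = 27643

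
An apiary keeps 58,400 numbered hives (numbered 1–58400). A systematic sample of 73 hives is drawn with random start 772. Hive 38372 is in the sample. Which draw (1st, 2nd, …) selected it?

k = 58400/73 = 800
position = (38372 − 772)/800 + 1 = 37600/800 + 1 = 47 + 1 = 48

48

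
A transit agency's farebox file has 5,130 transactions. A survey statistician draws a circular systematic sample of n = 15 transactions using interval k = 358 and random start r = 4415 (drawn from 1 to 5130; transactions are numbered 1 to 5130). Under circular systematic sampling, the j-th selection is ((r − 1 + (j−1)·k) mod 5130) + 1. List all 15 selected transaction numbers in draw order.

4415, 4773, 1, 359, 717, 1075, 1433, 1791, 2149, 2507, 2865, 3223, 3581, 3939, 4297

Selection 1: 4415
Selection 2: 4415 + 358 = 4773
Selection 3: 4773 + 358 = 5131 → 5131 − 5130 = 1
Selection 4: 1 + 358 = 359
Selection 5: 359 + 358 = 717
Selection 6: 717 + 358 = 1075
Selection 7: 1075 + 358 = 1433
Selection 8: 1433 + 358 = 1791
Selection 9: 1791 + 358 = 2149
Selection 10: 2149 + 358 = 2507
Selection 11: 2507 + 358 = 2865
Selection 12: 2865 + 358 = 3223
Selection 13: 3223 + 358 = 3581
Selection 14: 3581 + 358 = 3939
Selection 15: 3939 + 358 = 4297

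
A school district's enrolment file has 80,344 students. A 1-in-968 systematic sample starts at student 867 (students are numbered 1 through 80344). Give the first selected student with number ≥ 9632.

k = 968
Steps past start: ⌈(9632 − 867)/968⌉ = ⌈8765/968⌉ = 10
Selected student: 867 + 10×968 = 10547

10547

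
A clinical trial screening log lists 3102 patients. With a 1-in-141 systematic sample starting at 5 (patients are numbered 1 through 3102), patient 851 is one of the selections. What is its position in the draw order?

7

k = 141
position = (851 − 5)/141 + 1 = 846/141 + 1 = 6 + 1 = 7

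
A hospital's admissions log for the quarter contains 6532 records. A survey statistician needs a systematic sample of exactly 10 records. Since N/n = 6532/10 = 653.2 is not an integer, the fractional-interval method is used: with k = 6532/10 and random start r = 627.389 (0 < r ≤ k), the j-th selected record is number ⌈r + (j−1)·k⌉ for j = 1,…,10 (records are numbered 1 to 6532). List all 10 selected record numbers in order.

628, 1281, 1934, 2587, 3241, 3894, 4547, 5200, 5853, 6507

j=1: r + 0k = 627.389 → ⌈·⌉ = 628
j=2: r + 1k = 1280.589 → ⌈·⌉ = 1281
j=3: r + 2k = 1933.789 → ⌈·⌉ = 1934
j=4: r + 3k = 2586.989 → ⌈·⌉ = 2587
j=5: r + 4k = 3240.189 → ⌈·⌉ = 3241
j=6: r + 5k = 3893.389 → ⌈·⌉ = 3894
j=7: r + 6k = 4546.589 → ⌈·⌉ = 4547
j=8: r + 7k = 5199.789 → ⌈·⌉ = 5200
j=9: r + 8k = 5852.989 → ⌈·⌉ = 5853
j=10: r + 9k = 6506.189 → ⌈·⌉ = 6507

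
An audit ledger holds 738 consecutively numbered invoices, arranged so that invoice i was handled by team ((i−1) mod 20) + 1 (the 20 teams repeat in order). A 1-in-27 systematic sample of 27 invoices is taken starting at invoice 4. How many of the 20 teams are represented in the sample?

Consecutive selections differ by k = 27, so their team numbers differ by 27 mod 20 = 7.
gcd(27, 20) = 1, so the sample visits 20/1 = 20 distinct residues mod 20.
Start 4 is team 4; the teams hit are 1, 2, 3, 4, 5, 6, 7, 8, 9, 10, 11, 12, 13, 14, 15, 16, 17, 18, 19, 20.

20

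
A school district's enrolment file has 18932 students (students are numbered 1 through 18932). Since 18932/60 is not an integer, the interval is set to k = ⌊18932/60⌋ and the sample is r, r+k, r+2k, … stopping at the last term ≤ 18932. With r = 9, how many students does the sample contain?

k = ⌊18932/60⌋ = 315
Achieved size = ⌊(18932 − 9)/315⌋ + 1 = ⌊18923/315⌋ + 1 = 60 + 1 = 61
(last selection: 9 + 60×315 = 18909 ≤ 18932; next would be 19224 > 18932)

61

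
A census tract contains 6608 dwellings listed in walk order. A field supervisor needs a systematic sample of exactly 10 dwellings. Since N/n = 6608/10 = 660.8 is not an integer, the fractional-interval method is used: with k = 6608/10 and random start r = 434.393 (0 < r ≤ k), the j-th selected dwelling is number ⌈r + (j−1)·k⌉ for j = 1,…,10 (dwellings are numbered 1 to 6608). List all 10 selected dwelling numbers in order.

j=1: r + 0k = 434.393 → ⌈·⌉ = 435
j=2: r + 1k = 1095.193 → ⌈·⌉ = 1096
j=3: r + 2k = 1755.993 → ⌈·⌉ = 1756
j=4: r + 3k = 2416.793 → ⌈·⌉ = 2417
j=5: r + 4k = 3077.593 → ⌈·⌉ = 3078
j=6: r + 5k = 3738.393 → ⌈·⌉ = 3739
j=7: r + 6k = 4399.193 → ⌈·⌉ = 4400
j=8: r + 7k = 5059.993 → ⌈·⌉ = 5060
j=9: r + 8k = 5720.793 → ⌈·⌉ = 5721
j=10: r + 9k = 6381.593 → ⌈·⌉ = 6382

435, 1096, 1756, 2417, 3078, 3739, 4400, 5060, 5721, 6382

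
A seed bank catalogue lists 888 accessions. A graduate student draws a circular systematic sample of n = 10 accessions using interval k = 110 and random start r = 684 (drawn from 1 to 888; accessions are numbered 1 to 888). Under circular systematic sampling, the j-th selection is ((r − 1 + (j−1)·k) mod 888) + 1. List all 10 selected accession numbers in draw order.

684, 794, 16, 126, 236, 346, 456, 566, 676, 786

Selection 1: 684
Selection 2: 684 + 110 = 794
Selection 3: 794 + 110 = 904 → 904 − 888 = 16
Selection 4: 16 + 110 = 126
Selection 5: 126 + 110 = 236
Selection 6: 236 + 110 = 346
Selection 7: 346 + 110 = 456
Selection 8: 456 + 110 = 566
Selection 9: 566 + 110 = 676
Selection 10: 676 + 110 = 786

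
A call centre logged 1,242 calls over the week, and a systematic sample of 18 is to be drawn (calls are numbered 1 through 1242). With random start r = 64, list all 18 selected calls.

64, 133, 202, 271, 340, 409, 478, 547, 616, 685, 754, 823, 892, 961, 1030, 1099, 1168, 1237

k = N/n = 1242/18 = 69
call 1: 64
call 2: 64 + 69 = 133
call 3: 133 + 69 = 202
call 4: 202 + 69 = 271
call 5: 271 + 69 = 340
call 6: 340 + 69 = 409
call 7: 409 + 69 = 478
call 8: 478 + 69 = 547
call 9: 547 + 69 = 616
call 10: 616 + 69 = 685
call 11: 685 + 69 = 754
call 12: 754 + 69 = 823
call 13: 823 + 69 = 892
call 14: 892 + 69 = 961
call 15: 961 + 69 = 1030
call 16: 1030 + 69 = 1099
call 17: 1099 + 69 = 1168
call 18: 1168 + 69 = 1237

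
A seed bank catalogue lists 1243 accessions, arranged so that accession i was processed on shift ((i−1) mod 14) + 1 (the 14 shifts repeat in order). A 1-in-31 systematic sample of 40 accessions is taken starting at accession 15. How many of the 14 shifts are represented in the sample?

Consecutive selections differ by k = 31, so their shift numbers differ by 31 mod 14 = 3.
gcd(31, 14) = 1, so the sample visits 14/1 = 14 distinct residues mod 14.
Start 15 is shift 1; the shifts hit are 1, 2, 3, 4, 5, 6, 7, 8, 9, 10, 11, 12, 13, 14.

14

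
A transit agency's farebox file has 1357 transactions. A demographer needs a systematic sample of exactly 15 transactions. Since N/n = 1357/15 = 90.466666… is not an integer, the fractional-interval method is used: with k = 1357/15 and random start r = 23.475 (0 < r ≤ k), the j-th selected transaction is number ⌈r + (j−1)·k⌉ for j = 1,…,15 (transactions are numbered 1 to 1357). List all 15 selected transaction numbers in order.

24, 114, 205, 295, 386, 476, 567, 657, 748, 838, 929, 1019, 1110, 1200, 1291

j=1: r + 0k = 23.475 → ⌈·⌉ = 24
j=2: r + 1k = 113.941666… → ⌈·⌉ = 114
j=3: r + 2k = 204.408333… → ⌈·⌉ = 205
j=4: r + 3k = 294.875 → ⌈·⌉ = 295
j=5: r + 4k = 385.341666… → ⌈·⌉ = 386
j=6: r + 5k = 475.808333… → ⌈·⌉ = 476
j=7: r + 6k = 566.275 → ⌈·⌉ = 567
j=8: r + 7k = 656.741666… → ⌈·⌉ = 657
j=9: r + 8k = 747.208333… → ⌈·⌉ = 748
j=10: r + 9k = 837.675 → ⌈·⌉ = 838
j=11: r + 10k = 928.141666… → ⌈·⌉ = 929
j=12: r + 11k = 1018.608333… → ⌈·⌉ = 1019
j=13: r + 12k = 1109.075 → ⌈·⌉ = 1110
j=14: r + 13k = 1199.541666… → ⌈·⌉ = 1200
j=15: r + 14k = 1290.008333… → ⌈·⌉ = 1291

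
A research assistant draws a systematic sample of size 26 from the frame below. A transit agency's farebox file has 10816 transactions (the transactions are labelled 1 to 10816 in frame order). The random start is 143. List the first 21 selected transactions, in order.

143, 559, 975, 1391, 1807, 2223, 2639, 3055, 3471, 3887, 4303, 4719, 5135, 5551, 5967, 6383, 6799, 7215, 7631, 8047, 8463

k = N/n = 10816/26 = 416
transaction 1: 143
transaction 2: 143 + 416 = 559
transaction 3: 559 + 416 = 975
transaction 4: 975 + 416 = 1391
transaction 5: 1391 + 416 = 1807
transaction 6: 1807 + 416 = 2223
transaction 7: 2223 + 416 = 2639
transaction 8: 2639 + 416 = 3055
transaction 9: 3055 + 416 = 3471
transaction 10: 3471 + 416 = 3887
transaction 11: 3887 + 416 = 4303
transaction 12: 4303 + 416 = 4719
transaction 13: 4719 + 416 = 5135
transaction 14: 5135 + 416 = 5551
transaction 15: 5551 + 416 = 5967
transaction 16: 5967 + 416 = 6383
transaction 17: 6383 + 416 = 6799
transaction 18: 6799 + 416 = 7215
transaction 19: 7215 + 416 = 7631
transaction 20: 7631 + 416 = 8047
transaction 21: 8047 + 416 = 8463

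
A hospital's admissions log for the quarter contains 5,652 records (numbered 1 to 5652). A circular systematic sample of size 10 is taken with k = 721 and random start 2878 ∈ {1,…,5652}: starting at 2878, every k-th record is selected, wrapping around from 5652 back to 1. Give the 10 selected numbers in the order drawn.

Selection 1: 2878
Selection 2: 2878 + 721 = 3599
Selection 3: 3599 + 721 = 4320
Selection 4: 4320 + 721 = 5041
Selection 5: 5041 + 721 = 5762 → 5762 − 5652 = 110
Selection 6: 110 + 721 = 831
Selection 7: 831 + 721 = 1552
Selection 8: 1552 + 721 = 2273
Selection 9: 2273 + 721 = 2994
Selection 10: 2994 + 721 = 3715

2878, 3599, 4320, 5041, 110, 831, 1552, 2273, 2994, 3715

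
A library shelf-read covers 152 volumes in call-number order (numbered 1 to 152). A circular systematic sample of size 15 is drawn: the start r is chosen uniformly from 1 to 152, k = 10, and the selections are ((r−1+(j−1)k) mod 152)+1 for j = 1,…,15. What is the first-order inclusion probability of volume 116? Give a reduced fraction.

For each position j, as r ranges over 1…152 the j-th selection hits every volume exactly once, so volume 116 is selected for exactly 15 of the 152 starts.
Inclusion probability = 15/152.

15/152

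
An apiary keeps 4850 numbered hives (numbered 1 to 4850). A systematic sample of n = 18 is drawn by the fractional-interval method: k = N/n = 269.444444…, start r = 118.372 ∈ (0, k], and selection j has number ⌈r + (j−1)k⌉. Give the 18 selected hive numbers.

119, 388, 658, 927, 1197, 1466, 1736, 2005, 2274, 2544, 2813, 3083, 3352, 3622, 3891, 4161, 4430, 4699

j=1: r + 0k = 118.372 → ⌈·⌉ = 119
j=2: r + 1k = 387.816444… → ⌈·⌉ = 388
j=3: r + 2k = 657.260888… → ⌈·⌉ = 658
j=4: r + 3k = 926.705333… → ⌈·⌉ = 927
j=5: r + 4k = 1196.149777… → ⌈·⌉ = 1197
j=6: r + 5k = 1465.594222… → ⌈·⌉ = 1466
j=7: r + 6k = 1735.038666… → ⌈·⌉ = 1736
j=8: r + 7k = 2004.483111… → ⌈·⌉ = 2005
j=9: r + 8k = 2273.927555… → ⌈·⌉ = 2274
j=10: r + 9k = 2543.372 → ⌈·⌉ = 2544
j=11: r + 10k = 2812.816444… → ⌈·⌉ = 2813
j=12: r + 11k = 3082.260888… → ⌈·⌉ = 3083
j=13: r + 12k = 3351.705333… → ⌈·⌉ = 3352
j=14: r + 13k = 3621.149777… → ⌈·⌉ = 3622
j=15: r + 14k = 3890.594222… → ⌈·⌉ = 3891
j=16: r + 15k = 4160.038666… → ⌈·⌉ = 4161
j=17: r + 16k = 4429.483111… → ⌈·⌉ = 4430
j=18: r + 17k = 4698.927555… → ⌈·⌉ = 4699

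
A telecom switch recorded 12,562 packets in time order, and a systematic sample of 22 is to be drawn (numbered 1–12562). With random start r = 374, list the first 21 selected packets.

374, 945, 1516, 2087, 2658, 3229, 3800, 4371, 4942, 5513, 6084, 6655, 7226, 7797, 8368, 8939, 9510, 10081, 10652, 11223, 11794

k = N/n = 12562/22 = 571
packet 1: 374
packet 2: 374 + 571 = 945
packet 3: 945 + 571 = 1516
packet 4: 1516 + 571 = 2087
packet 5: 2087 + 571 = 2658
packet 6: 2658 + 571 = 3229
packet 7: 3229 + 571 = 3800
packet 8: 3800 + 571 = 4371
packet 9: 4371 + 571 = 4942
packet 10: 4942 + 571 = 5513
packet 11: 5513 + 571 = 6084
packet 12: 6084 + 571 = 6655
packet 13: 6655 + 571 = 7226
packet 14: 7226 + 571 = 7797
packet 15: 7797 + 571 = 8368
packet 16: 8368 + 571 = 8939
packet 17: 8939 + 571 = 9510
packet 18: 9510 + 571 = 10081
packet 19: 10081 + 571 = 10652
packet 20: 10652 + 571 = 11223
packet 21: 11223 + 571 = 11794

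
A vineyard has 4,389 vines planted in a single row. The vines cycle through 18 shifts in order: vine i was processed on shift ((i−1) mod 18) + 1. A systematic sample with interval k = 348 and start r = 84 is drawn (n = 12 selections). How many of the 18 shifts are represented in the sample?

3

Consecutive selections differ by k = 348, so their shift numbers differ by 348 mod 18 = 6.
gcd(348, 18) = 6, so the sample visits 18/6 = 3 distinct residues mod 18.
Start 84 is shift 12; the shifts hit are 6, 12, 18.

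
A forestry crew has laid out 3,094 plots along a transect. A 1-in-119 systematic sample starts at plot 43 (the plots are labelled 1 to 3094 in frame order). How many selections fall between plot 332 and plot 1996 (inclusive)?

14

k = 119
First selection ≥ 332: 43 + ⌈(332−43)/119⌉·119 = 43 + 3×119 = 400
Last selection ≤ 1996: 43 + ⌊(1996−43)/119⌋·119 = 43 + 16×119 = 1947
Count = 16 − 3 + 1 = 14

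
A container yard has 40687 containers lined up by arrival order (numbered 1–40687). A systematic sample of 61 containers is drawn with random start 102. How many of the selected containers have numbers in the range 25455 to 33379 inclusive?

11

k = 40687/61 = 667
First selection ≥ 25455: 102 + ⌈(25455−102)/667⌉·667 = 102 + 39×667 = 26115
Last selection ≤ 33379: 102 + ⌊(33379−102)/667⌋·667 = 102 + 49×667 = 32785
Count = 49 − 39 + 1 = 11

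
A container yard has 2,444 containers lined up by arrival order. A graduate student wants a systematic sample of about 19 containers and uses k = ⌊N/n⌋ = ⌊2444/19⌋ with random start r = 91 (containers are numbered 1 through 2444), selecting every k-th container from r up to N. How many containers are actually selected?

k = ⌊2444/19⌋ = 128
Achieved size = ⌊(2444 − 91)/128⌋ + 1 = ⌊2353/128⌋ + 1 = 18 + 1 = 19
(last selection: 91 + 18×128 = 2395 ≤ 2444; next would be 2523 > 2444)

19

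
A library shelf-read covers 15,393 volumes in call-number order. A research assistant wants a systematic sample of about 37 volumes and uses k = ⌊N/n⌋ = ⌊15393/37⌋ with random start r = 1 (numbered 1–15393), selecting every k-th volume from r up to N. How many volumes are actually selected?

38

k = ⌊15393/37⌋ = 416
Achieved size = ⌊(15393 − 1)/416⌋ + 1 = ⌊15392/416⌋ + 1 = 37 + 1 = 38
(last selection: 1 + 37×416 = 15393 ≤ 15393; next would be 15809 > 15393)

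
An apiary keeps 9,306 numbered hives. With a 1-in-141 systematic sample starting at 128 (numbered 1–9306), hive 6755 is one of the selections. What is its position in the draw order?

48

k = 141
position = (6755 − 128)/141 + 1 = 6627/141 + 1 = 47 + 1 = 48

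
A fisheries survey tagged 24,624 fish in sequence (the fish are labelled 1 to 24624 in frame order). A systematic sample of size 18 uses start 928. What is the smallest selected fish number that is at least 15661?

15976

k = 24624/18 = 1368
Steps past start: ⌈(15661 − 928)/1368⌉ = ⌈14733/1368⌉ = 11
Selected fish: 928 + 11×1368 = 15976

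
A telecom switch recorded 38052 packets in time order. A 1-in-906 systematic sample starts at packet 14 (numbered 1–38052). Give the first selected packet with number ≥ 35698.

36254

k = 906
Steps past start: ⌈(35698 − 14)/906⌉ = ⌈35684/906⌉ = 40
Selected packet: 14 + 40×906 = 36254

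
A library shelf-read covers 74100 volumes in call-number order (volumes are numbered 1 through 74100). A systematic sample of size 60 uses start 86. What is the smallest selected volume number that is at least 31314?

32196

k = 74100/60 = 1235
Steps past start: ⌈(31314 − 86)/1235⌉ = ⌈31228/1235⌉ = 26
Selected volume: 86 + 26×1235 = 32196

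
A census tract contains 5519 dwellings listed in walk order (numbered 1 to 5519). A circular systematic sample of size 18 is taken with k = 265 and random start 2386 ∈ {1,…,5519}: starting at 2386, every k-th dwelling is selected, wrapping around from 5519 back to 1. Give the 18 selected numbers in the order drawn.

2386, 2651, 2916, 3181, 3446, 3711, 3976, 4241, 4506, 4771, 5036, 5301, 47, 312, 577, 842, 1107, 1372

Selection 1: 2386
Selection 2: 2386 + 265 = 2651
Selection 3: 2651 + 265 = 2916
Selection 4: 2916 + 265 = 3181
Selection 5: 3181 + 265 = 3446
Selection 6: 3446 + 265 = 3711
Selection 7: 3711 + 265 = 3976
Selection 8: 3976 + 265 = 4241
Selection 9: 4241 + 265 = 4506
Selection 10: 4506 + 265 = 4771
Selection 11: 4771 + 265 = 5036
Selection 12: 5036 + 265 = 5301
Selection 13: 5301 + 265 = 5566 → 5566 − 5519 = 47
Selection 14: 47 + 265 = 312
Selection 15: 312 + 265 = 577
Selection 16: 577 + 265 = 842
Selection 17: 842 + 265 = 1107
Selection 18: 1107 + 265 = 1372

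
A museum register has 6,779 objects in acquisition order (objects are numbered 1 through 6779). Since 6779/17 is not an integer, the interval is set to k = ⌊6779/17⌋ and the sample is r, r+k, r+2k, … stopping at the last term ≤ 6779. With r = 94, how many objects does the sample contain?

17

k = ⌊6779/17⌋ = 398
Achieved size = ⌊(6779 − 94)/398⌋ + 1 = ⌊6685/398⌋ + 1 = 16 + 1 = 17
(last selection: 94 + 16×398 = 6462 ≤ 6779; next would be 6860 > 6779)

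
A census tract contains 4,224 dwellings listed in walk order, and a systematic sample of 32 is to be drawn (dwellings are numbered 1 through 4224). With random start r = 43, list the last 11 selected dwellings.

k = N/n = 4224/32 = 132
22nd selection = 43 + 21×132 = 2815
23rd: 2815 + 132 = 2947
24th: 2947 + 132 = 3079
25th: 3079 + 132 = 3211
26th: 3211 + 132 = 3343
27th: 3343 + 132 = 3475
28th: 3475 + 132 = 3607
29th: 3607 + 132 = 3739
30th: 3739 + 132 = 3871
31st: 3871 + 132 = 4003
32nd: 4003 + 132 = 4135

2815, 2947, 3079, 3211, 3343, 3475, 3607, 3739, 3871, 4003, 4135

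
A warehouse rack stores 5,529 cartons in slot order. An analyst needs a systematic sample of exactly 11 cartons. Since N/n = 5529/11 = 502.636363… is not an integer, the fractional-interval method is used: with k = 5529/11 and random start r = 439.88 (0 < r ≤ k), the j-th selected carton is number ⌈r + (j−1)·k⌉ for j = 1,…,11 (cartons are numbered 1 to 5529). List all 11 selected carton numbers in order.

440, 943, 1446, 1948, 2451, 2954, 3456, 3959, 4461, 4964, 5467

j=1: r + 0k = 439.88 → ⌈·⌉ = 440
j=2: r + 1k = 942.516363… → ⌈·⌉ = 943
j=3: r + 2k = 1445.152727… → ⌈·⌉ = 1446
j=4: r + 3k = 1947.789090… → ⌈·⌉ = 1948
j=5: r + 4k = 2450.425454… → ⌈·⌉ = 2451
j=6: r + 5k = 2953.061818… → ⌈·⌉ = 2954
j=7: r + 6k = 3455.698181… → ⌈·⌉ = 3456
j=8: r + 7k = 3958.334545… → ⌈·⌉ = 3959
j=9: r + 8k = 4460.970909… → ⌈·⌉ = 4461
j=10: r + 9k = 4963.607272… → ⌈·⌉ = 4964
j=11: r + 10k = 5466.243636… → ⌈·⌉ = 5467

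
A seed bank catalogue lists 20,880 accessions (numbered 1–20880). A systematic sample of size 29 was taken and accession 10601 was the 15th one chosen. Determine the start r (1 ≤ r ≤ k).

k = 20880/29 = 720
r = 10601 − (15−1)×720 = 10601 − 10080 = 521

521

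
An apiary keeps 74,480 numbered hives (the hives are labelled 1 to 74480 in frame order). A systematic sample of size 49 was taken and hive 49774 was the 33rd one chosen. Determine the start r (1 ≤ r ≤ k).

1134

k = 74480/49 = 1520
r = 49774 − (33−1)×1520 = 49774 − 48640 = 1134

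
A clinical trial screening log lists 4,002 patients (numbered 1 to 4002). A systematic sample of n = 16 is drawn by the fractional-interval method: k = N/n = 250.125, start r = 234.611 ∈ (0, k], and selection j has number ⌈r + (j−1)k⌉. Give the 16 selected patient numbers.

235, 485, 735, 985, 1236, 1486, 1736, 1986, 2236, 2486, 2736, 2986, 3237, 3487, 3737, 3987

j=1: r + 0k = 234.611 → ⌈·⌉ = 235
j=2: r + 1k = 484.736 → ⌈·⌉ = 485
j=3: r + 2k = 734.861 → ⌈·⌉ = 735
j=4: r + 3k = 984.986 → ⌈·⌉ = 985
j=5: r + 4k = 1235.111 → ⌈·⌉ = 1236
j=6: r + 5k = 1485.236 → ⌈·⌉ = 1486
j=7: r + 6k = 1735.361 → ⌈·⌉ = 1736
j=8: r + 7k = 1985.486 → ⌈·⌉ = 1986
j=9: r + 8k = 2235.611 → ⌈·⌉ = 2236
j=10: r + 9k = 2485.736 → ⌈·⌉ = 2486
j=11: r + 10k = 2735.861 → ⌈·⌉ = 2736
j=12: r + 11k = 2985.986 → ⌈·⌉ = 2986
j=13: r + 12k = 3236.111 → ⌈·⌉ = 3237
j=14: r + 13k = 3486.236 → ⌈·⌉ = 3487
j=15: r + 14k = 3736.361 → ⌈·⌉ = 3737
j=16: r + 15k = 3986.486 → ⌈·⌉ = 3987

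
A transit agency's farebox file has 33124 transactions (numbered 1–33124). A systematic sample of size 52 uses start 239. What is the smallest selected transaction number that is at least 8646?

k = 33124/52 = 637
Steps past start: ⌈(8646 − 239)/637⌉ = ⌈8407/637⌉ = 14
Selected transaction: 239 + 14×637 = 9157

9157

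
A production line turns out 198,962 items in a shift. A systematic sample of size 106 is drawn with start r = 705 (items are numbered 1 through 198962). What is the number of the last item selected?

197790

k = 198962/106 = 1877
106th selection = r + (106−1)·k = 705 + 105×1877 = 705 + 197085 = 197790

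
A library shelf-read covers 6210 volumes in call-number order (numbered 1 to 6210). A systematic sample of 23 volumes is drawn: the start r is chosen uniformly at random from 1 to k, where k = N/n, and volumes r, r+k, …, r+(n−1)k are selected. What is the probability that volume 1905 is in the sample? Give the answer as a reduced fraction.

1/270

k = 6210/23 = 270.
Volume 1905 is selected iff r ≡ 1905 (mod 270); exactly one such r in {1,…,270}.
Inclusion probability = 1/270.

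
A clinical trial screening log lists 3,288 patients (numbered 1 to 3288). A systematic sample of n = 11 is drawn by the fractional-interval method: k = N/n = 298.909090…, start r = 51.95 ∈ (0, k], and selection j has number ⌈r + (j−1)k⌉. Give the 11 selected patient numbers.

52, 351, 650, 949, 1248, 1547, 1846, 2145, 2444, 2743, 3042

j=1: r + 0k = 51.95 → ⌈·⌉ = 52
j=2: r + 1k = 350.859090… → ⌈·⌉ = 351
j=3: r + 2k = 649.768181… → ⌈·⌉ = 650
j=4: r + 3k = 948.677272… → ⌈·⌉ = 949
j=5: r + 4k = 1247.586363… → ⌈·⌉ = 1248
j=6: r + 5k = 1546.495454… → ⌈·⌉ = 1547
j=7: r + 6k = 1845.404545… → ⌈·⌉ = 1846
j=8: r + 7k = 2144.313636… → ⌈·⌉ = 2145
j=9: r + 8k = 2443.222727… → ⌈·⌉ = 2444
j=10: r + 9k = 2742.131818… → ⌈·⌉ = 2743
j=11: r + 10k = 3041.040909… → ⌈·⌉ = 3042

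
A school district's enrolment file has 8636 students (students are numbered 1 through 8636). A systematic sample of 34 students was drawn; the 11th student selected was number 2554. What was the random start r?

k = 8636/34 = 254
r = 2554 − (11−1)×254 = 2554 − 2540 = 14

14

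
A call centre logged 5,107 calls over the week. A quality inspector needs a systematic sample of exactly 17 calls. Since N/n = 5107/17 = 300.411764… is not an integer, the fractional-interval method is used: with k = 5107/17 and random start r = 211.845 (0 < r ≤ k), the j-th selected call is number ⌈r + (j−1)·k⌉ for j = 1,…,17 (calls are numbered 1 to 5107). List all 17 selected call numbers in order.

212, 513, 813, 1114, 1414, 1714, 2015, 2315, 2616, 2916, 3216, 3517, 3817, 4118, 4418, 4719, 5019

j=1: r + 0k = 211.845 → ⌈·⌉ = 212
j=2: r + 1k = 512.256764… → ⌈·⌉ = 513
j=3: r + 2k = 812.668529… → ⌈·⌉ = 813
j=4: r + 3k = 1113.080294… → ⌈·⌉ = 1114
j=5: r + 4k = 1413.492058… → ⌈·⌉ = 1414
j=6: r + 5k = 1713.903823… → ⌈·⌉ = 1714
j=7: r + 6k = 2014.315588… → ⌈·⌉ = 2015
j=8: r + 7k = 2314.727352… → ⌈·⌉ = 2315
j=9: r + 8k = 2615.139117… → ⌈·⌉ = 2616
j=10: r + 9k = 2915.550882… → ⌈·⌉ = 2916
j=11: r + 10k = 3215.962647… → ⌈·⌉ = 3216
j=12: r + 11k = 3516.374411… → ⌈·⌉ = 3517
j=13: r + 12k = 3816.786176… → ⌈·⌉ = 3817
j=14: r + 13k = 4117.197941… → ⌈·⌉ = 4118
j=15: r + 14k = 4417.609705… → ⌈·⌉ = 4418
j=16: r + 15k = 4718.021470… → ⌈·⌉ = 4719
j=17: r + 16k = 5018.433235… → ⌈·⌉ = 5019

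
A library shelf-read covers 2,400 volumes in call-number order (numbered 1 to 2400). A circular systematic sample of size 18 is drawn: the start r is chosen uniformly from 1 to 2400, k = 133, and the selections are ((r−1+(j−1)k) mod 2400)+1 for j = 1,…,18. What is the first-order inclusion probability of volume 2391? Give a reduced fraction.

For each position j, as r ranges over 1…2400 the j-th selection hits every volume exactly once, so volume 2391 is selected for exactly 18 of the 2400 starts.
Inclusion probability = 18/2400 = 3/400.

3/400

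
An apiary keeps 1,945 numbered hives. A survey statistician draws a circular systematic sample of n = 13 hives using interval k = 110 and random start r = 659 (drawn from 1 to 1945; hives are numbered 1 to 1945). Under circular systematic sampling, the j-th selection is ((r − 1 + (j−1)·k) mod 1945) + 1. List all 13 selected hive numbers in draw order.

Selection 1: 659
Selection 2: 659 + 110 = 769
Selection 3: 769 + 110 = 879
Selection 4: 879 + 110 = 989
Selection 5: 989 + 110 = 1099
Selection 6: 1099 + 110 = 1209
Selection 7: 1209 + 110 = 1319
Selection 8: 1319 + 110 = 1429
Selection 9: 1429 + 110 = 1539
Selection 10: 1539 + 110 = 1649
Selection 11: 1649 + 110 = 1759
Selection 12: 1759 + 110 = 1869
Selection 13: 1869 + 110 = 1979 → 1979 − 1945 = 34

659, 769, 879, 989, 1099, 1209, 1319, 1429, 1539, 1649, 1759, 1869, 34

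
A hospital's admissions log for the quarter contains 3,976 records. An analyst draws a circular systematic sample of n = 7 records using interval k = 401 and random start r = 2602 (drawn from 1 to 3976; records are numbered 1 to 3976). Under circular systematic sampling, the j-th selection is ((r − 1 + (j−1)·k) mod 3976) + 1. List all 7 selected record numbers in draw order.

Selection 1: 2602
Selection 2: 2602 + 401 = 3003
Selection 3: 3003 + 401 = 3404
Selection 4: 3404 + 401 = 3805
Selection 5: 3805 + 401 = 4206 → 4206 − 3976 = 230
Selection 6: 230 + 401 = 631
Selection 7: 631 + 401 = 1032

2602, 3003, 3404, 3805, 230, 631, 1032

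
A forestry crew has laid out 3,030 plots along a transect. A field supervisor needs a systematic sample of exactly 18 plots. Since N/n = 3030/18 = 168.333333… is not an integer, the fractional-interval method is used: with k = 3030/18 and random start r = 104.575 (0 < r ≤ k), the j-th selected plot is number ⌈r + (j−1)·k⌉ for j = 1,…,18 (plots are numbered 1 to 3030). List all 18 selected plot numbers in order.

105, 273, 442, 610, 778, 947, 1115, 1283, 1452, 1620, 1788, 1957, 2125, 2293, 2462, 2630, 2798, 2967

j=1: r + 0k = 104.575 → ⌈·⌉ = 105
j=2: r + 1k = 272.908333… → ⌈·⌉ = 273
j=3: r + 2k = 441.241666… → ⌈·⌉ = 442
j=4: r + 3k = 609.575 → ⌈·⌉ = 610
j=5: r + 4k = 777.908333… → ⌈·⌉ = 778
j=6: r + 5k = 946.241666… → ⌈·⌉ = 947
j=7: r + 6k = 1114.575 → ⌈·⌉ = 1115
j=8: r + 7k = 1282.908333… → ⌈·⌉ = 1283
j=9: r + 8k = 1451.241666… → ⌈·⌉ = 1452
j=10: r + 9k = 1619.575 → ⌈·⌉ = 1620
j=11: r + 10k = 1787.908333… → ⌈·⌉ = 1788
j=12: r + 11k = 1956.241666… → ⌈·⌉ = 1957
j=13: r + 12k = 2124.575 → ⌈·⌉ = 2125
j=14: r + 13k = 2292.908333… → ⌈·⌉ = 2293
j=15: r + 14k = 2461.241666… → ⌈·⌉ = 2462
j=16: r + 15k = 2629.575 → ⌈·⌉ = 2630
j=17: r + 16k = 2797.908333… → ⌈·⌉ = 2798
j=18: r + 17k = 2966.241666… → ⌈·⌉ = 2967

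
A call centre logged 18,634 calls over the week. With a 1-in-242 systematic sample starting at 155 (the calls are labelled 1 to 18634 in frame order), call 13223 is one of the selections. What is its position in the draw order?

55

k = 242
position = (13223 − 155)/242 + 1 = 13068/242 + 1 = 54 + 1 = 55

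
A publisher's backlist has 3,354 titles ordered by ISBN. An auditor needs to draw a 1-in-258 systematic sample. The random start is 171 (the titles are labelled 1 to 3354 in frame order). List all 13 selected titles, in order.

171, 429, 687, 945, 1203, 1461, 1719, 1977, 2235, 2493, 2751, 3009, 3267

title 1: 171
title 2: 171 + 258 = 429
title 3: 429 + 258 = 687
title 4: 687 + 258 = 945
title 5: 945 + 258 = 1203
title 6: 1203 + 258 = 1461
title 7: 1461 + 258 = 1719
title 8: 1719 + 258 = 1977
title 9: 1977 + 258 = 2235
title 10: 2235 + 258 = 2493
title 11: 2493 + 258 = 2751
title 12: 2751 + 258 = 3009
title 13: 3009 + 258 = 3267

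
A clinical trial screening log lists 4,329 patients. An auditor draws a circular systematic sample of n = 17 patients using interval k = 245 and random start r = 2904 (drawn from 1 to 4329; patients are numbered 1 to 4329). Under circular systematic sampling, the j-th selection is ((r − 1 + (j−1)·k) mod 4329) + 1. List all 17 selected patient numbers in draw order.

2904, 3149, 3394, 3639, 3884, 4129, 45, 290, 535, 780, 1025, 1270, 1515, 1760, 2005, 2250, 2495

Selection 1: 2904
Selection 2: 2904 + 245 = 3149
Selection 3: 3149 + 245 = 3394
Selection 4: 3394 + 245 = 3639
Selection 5: 3639 + 245 = 3884
Selection 6: 3884 + 245 = 4129
Selection 7: 4129 + 245 = 4374 → 4374 − 4329 = 45
Selection 8: 45 + 245 = 290
Selection 9: 290 + 245 = 535
Selection 10: 535 + 245 = 780
Selection 11: 780 + 245 = 1025
Selection 12: 1025 + 245 = 1270
Selection 13: 1270 + 245 = 1515
Selection 14: 1515 + 245 = 1760
Selection 15: 1760 + 245 = 2005
Selection 16: 2005 + 245 = 2250
Selection 17: 2250 + 245 = 2495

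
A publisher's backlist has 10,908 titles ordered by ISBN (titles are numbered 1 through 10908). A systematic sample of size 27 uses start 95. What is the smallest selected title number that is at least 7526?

k = 10908/27 = 404
Steps past start: ⌈(7526 − 95)/404⌉ = ⌈7431/404⌉ = 19
Selected title: 95 + 19×404 = 7771

7771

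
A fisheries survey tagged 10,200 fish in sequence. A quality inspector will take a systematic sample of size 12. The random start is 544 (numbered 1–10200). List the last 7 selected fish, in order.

4794, 5644, 6494, 7344, 8194, 9044, 9894

k = N/n = 10200/12 = 850
6th selection = 544 + 5×850 = 4794
7th: 4794 + 850 = 5644
8th: 5644 + 850 = 6494
9th: 6494 + 850 = 7344
10th: 7344 + 850 = 8194
11th: 8194 + 850 = 9044
12th: 9044 + 850 = 9894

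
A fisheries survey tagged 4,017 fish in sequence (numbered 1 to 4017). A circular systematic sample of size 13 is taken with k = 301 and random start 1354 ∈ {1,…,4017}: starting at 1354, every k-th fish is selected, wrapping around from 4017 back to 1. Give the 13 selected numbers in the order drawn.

Selection 1: 1354
Selection 2: 1354 + 301 = 1655
Selection 3: 1655 + 301 = 1956
Selection 4: 1956 + 301 = 2257
Selection 5: 2257 + 301 = 2558
Selection 6: 2558 + 301 = 2859
Selection 7: 2859 + 301 = 3160
Selection 8: 3160 + 301 = 3461
Selection 9: 3461 + 301 = 3762
Selection 10: 3762 + 301 = 4063 → 4063 − 4017 = 46
Selection 11: 46 + 301 = 347
Selection 12: 347 + 301 = 648
Selection 13: 648 + 301 = 949

1354, 1655, 1956, 2257, 2558, 2859, 3160, 3461, 3762, 46, 347, 648, 949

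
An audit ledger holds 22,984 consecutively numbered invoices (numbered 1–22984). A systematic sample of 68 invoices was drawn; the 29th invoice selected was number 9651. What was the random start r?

k = 22984/68 = 338
r = 9651 − (29−1)×338 = 9651 − 9464 = 187

187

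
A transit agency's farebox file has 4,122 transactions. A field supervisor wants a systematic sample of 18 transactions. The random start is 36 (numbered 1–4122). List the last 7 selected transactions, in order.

2555, 2784, 3013, 3242, 3471, 3700, 3929

k = N/n = 4122/18 = 229
12th selection = 36 + 11×229 = 2555
13th: 2555 + 229 = 2784
14th: 2784 + 229 = 3013
15th: 3013 + 229 = 3242
16th: 3242 + 229 = 3471
17th: 3471 + 229 = 3700
18th: 3700 + 229 = 3929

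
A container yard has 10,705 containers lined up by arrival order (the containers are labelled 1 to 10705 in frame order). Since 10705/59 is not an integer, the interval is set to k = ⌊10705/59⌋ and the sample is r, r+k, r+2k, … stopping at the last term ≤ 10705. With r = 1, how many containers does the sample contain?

60

k = ⌊10705/59⌋ = 181
Achieved size = ⌊(10705 − 1)/181⌋ + 1 = ⌊10704/181⌋ + 1 = 59 + 1 = 60
(last selection: 1 + 59×181 = 10680 ≤ 10705; next would be 10861 > 10705)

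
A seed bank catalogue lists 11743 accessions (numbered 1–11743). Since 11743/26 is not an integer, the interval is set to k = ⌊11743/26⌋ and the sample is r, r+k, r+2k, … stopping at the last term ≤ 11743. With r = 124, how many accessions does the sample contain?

26

k = ⌊11743/26⌋ = 451
Achieved size = ⌊(11743 − 124)/451⌋ + 1 = ⌊11619/451⌋ + 1 = 25 + 1 = 26
(last selection: 124 + 25×451 = 11399 ≤ 11743; next would be 11850 > 11743)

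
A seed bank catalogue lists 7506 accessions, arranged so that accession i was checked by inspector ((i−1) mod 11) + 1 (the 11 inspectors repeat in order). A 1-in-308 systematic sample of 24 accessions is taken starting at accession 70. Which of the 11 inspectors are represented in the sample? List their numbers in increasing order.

Consecutive selections differ by k = 308, so their inspector numbers differ by 308 mod 11 = 0.
gcd(308, 11) = 11, so the sample visits 11/11 = 1 distinct residues mod 11.
Start 70 is inspector 4; the inspectors hit are 4.

4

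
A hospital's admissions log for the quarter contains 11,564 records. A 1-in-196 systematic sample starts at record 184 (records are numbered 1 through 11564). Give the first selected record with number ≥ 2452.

k = 196
Steps past start: ⌈(2452 − 184)/196⌉ = ⌈2268/196⌉ = 12
Selected record: 184 + 12×196 = 2536

2536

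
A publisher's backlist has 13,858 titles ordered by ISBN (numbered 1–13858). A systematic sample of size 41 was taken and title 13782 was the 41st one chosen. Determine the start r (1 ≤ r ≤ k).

k = 13858/41 = 338
r = 13782 − (41−1)×338 = 13782 − 13520 = 262

262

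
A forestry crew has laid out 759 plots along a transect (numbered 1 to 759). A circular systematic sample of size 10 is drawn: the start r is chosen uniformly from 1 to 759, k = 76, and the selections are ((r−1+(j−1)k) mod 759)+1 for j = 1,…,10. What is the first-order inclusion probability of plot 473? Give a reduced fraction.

For each position j, as r ranges over 1…759 the j-th selection hits every plot exactly once, so plot 473 is selected for exactly 10 of the 759 starts.
Inclusion probability = 10/759.

10/759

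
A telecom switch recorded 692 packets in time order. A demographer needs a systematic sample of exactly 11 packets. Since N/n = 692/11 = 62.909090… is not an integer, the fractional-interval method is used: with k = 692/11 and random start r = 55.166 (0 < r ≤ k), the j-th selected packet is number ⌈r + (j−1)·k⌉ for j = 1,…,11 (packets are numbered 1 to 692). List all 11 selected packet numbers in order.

56, 119, 181, 244, 307, 370, 433, 496, 559, 622, 685

j=1: r + 0k = 55.166 → ⌈·⌉ = 56
j=2: r + 1k = 118.075090… → ⌈·⌉ = 119
j=3: r + 2k = 180.984181… → ⌈·⌉ = 181
j=4: r + 3k = 243.893272… → ⌈·⌉ = 244
j=5: r + 4k = 306.802363… → ⌈·⌉ = 307
j=6: r + 5k = 369.711454… → ⌈·⌉ = 370
j=7: r + 6k = 432.620545… → ⌈·⌉ = 433
j=8: r + 7k = 495.529636… → ⌈·⌉ = 496
j=9: r + 8k = 558.438727… → ⌈·⌉ = 559
j=10: r + 9k = 621.347818… → ⌈·⌉ = 622
j=11: r + 10k = 684.256909… → ⌈·⌉ = 685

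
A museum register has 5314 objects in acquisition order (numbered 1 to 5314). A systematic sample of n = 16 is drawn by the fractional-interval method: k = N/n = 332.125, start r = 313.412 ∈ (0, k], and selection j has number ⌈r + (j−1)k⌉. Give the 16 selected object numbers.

j=1: r + 0k = 313.412 → ⌈·⌉ = 314
j=2: r + 1k = 645.537 → ⌈·⌉ = 646
j=3: r + 2k = 977.662 → ⌈·⌉ = 978
j=4: r + 3k = 1309.787 → ⌈·⌉ = 1310
j=5: r + 4k = 1641.912 → ⌈·⌉ = 1642
j=6: r + 5k = 1974.037 → ⌈·⌉ = 1975
j=7: r + 6k = 2306.162 → ⌈·⌉ = 2307
j=8: r + 7k = 2638.287 → ⌈·⌉ = 2639
j=9: r + 8k = 2970.412 → ⌈·⌉ = 2971
j=10: r + 9k = 3302.537 → ⌈·⌉ = 3303
j=11: r + 10k = 3634.662 → ⌈·⌉ = 3635
j=12: r + 11k = 3966.787 → ⌈·⌉ = 3967
j=13: r + 12k = 4298.912 → ⌈·⌉ = 4299
j=14: r + 13k = 4631.037 → ⌈·⌉ = 4632
j=15: r + 14k = 4963.162 → ⌈·⌉ = 4964
j=16: r + 15k = 5295.287 → ⌈·⌉ = 5296

314, 646, 978, 1310, 1642, 1975, 2307, 2639, 2971, 3303, 3635, 3967, 4299, 4632, 4964, 5296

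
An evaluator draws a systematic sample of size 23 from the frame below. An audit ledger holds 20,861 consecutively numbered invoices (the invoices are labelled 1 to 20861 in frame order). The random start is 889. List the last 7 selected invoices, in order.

k = N/n = 20861/23 = 907
17th selection = 889 + 16×907 = 15401
18th: 15401 + 907 = 16308
19th: 16308 + 907 = 17215
20th: 17215 + 907 = 18122
21st: 18122 + 907 = 19029
22nd: 19029 + 907 = 19936
23rd: 19936 + 907 = 20843

15401, 16308, 17215, 18122, 19029, 19936, 20843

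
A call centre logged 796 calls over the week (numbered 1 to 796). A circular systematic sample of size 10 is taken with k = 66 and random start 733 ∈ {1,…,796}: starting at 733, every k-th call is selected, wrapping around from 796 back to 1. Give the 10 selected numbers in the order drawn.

Selection 1: 733
Selection 2: 733 + 66 = 799 → 799 − 796 = 3
Selection 3: 3 + 66 = 69
Selection 4: 69 + 66 = 135
Selection 5: 135 + 66 = 201
Selection 6: 201 + 66 = 267
Selection 7: 267 + 66 = 333
Selection 8: 333 + 66 = 399
Selection 9: 399 + 66 = 465
Selection 10: 465 + 66 = 531

733, 3, 69, 135, 201, 267, 333, 399, 465, 531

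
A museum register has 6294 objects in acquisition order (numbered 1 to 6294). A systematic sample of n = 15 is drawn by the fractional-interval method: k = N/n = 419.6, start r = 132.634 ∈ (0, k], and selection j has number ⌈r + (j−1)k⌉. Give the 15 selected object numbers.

133, 553, 972, 1392, 1812, 2231, 2651, 3070, 3490, 3910, 4329, 4749, 5168, 5588, 6008

j=1: r + 0k = 132.634 → ⌈·⌉ = 133
j=2: r + 1k = 552.234 → ⌈·⌉ = 553
j=3: r + 2k = 971.834 → ⌈·⌉ = 972
j=4: r + 3k = 1391.434 → ⌈·⌉ = 1392
j=5: r + 4k = 1811.034 → ⌈·⌉ = 1812
j=6: r + 5k = 2230.634 → ⌈·⌉ = 2231
j=7: r + 6k = 2650.234 → ⌈·⌉ = 2651
j=8: r + 7k = 3069.834 → ⌈·⌉ = 3070
j=9: r + 8k = 3489.434 → ⌈·⌉ = 3490
j=10: r + 9k = 3909.034 → ⌈·⌉ = 3910
j=11: r + 10k = 4328.634 → ⌈·⌉ = 4329
j=12: r + 11k = 4748.234 → ⌈·⌉ = 4749
j=13: r + 12k = 5167.834 → ⌈·⌉ = 5168
j=14: r + 13k = 5587.434 → ⌈·⌉ = 5588
j=15: r + 14k = 6007.034 → ⌈·⌉ = 6008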